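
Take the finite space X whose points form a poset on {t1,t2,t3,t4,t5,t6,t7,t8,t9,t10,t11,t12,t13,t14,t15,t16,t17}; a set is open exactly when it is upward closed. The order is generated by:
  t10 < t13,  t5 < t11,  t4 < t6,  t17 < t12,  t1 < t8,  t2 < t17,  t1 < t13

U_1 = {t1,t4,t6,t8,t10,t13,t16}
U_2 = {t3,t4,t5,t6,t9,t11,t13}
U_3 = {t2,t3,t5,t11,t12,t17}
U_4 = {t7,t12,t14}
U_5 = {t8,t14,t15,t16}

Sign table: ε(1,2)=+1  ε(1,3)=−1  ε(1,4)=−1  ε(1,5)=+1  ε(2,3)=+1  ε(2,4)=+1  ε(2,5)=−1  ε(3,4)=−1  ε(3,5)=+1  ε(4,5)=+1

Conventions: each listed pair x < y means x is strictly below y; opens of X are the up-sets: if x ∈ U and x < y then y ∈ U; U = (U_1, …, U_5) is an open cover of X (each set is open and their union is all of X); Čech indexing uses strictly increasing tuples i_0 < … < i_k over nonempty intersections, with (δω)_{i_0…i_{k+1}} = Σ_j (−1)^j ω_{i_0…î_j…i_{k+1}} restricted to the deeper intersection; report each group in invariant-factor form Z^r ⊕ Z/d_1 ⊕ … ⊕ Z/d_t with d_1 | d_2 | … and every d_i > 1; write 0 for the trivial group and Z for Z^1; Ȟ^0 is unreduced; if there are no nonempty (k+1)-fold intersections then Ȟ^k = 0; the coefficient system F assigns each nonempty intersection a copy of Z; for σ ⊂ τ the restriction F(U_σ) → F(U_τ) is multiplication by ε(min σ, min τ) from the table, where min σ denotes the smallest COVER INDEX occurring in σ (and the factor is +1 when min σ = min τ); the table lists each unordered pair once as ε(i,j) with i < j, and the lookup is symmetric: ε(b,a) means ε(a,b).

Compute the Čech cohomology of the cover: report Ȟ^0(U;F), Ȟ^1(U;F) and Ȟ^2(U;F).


Ȟ^0 = 0,  Ȟ^1 = Z/2,  Ȟ^2 = 0

nonempty overlaps:
  U12={t4,t6,t13} U15={t8,t16} U23={t3,t5,t11} U34={t12} U45={t14}
C dims 5,5; δ0: rk 5, SNF 1^4·2
degree 0: 5−5−0 = 0 → Ȟ^0 ≅ 0
degree 1: 5−0−5 = 0 plus torsion [2] → Ȟ^1 ≅ Z/2
degree 2: 0−0−0 = 0 → Ȟ^2 ≅ 0


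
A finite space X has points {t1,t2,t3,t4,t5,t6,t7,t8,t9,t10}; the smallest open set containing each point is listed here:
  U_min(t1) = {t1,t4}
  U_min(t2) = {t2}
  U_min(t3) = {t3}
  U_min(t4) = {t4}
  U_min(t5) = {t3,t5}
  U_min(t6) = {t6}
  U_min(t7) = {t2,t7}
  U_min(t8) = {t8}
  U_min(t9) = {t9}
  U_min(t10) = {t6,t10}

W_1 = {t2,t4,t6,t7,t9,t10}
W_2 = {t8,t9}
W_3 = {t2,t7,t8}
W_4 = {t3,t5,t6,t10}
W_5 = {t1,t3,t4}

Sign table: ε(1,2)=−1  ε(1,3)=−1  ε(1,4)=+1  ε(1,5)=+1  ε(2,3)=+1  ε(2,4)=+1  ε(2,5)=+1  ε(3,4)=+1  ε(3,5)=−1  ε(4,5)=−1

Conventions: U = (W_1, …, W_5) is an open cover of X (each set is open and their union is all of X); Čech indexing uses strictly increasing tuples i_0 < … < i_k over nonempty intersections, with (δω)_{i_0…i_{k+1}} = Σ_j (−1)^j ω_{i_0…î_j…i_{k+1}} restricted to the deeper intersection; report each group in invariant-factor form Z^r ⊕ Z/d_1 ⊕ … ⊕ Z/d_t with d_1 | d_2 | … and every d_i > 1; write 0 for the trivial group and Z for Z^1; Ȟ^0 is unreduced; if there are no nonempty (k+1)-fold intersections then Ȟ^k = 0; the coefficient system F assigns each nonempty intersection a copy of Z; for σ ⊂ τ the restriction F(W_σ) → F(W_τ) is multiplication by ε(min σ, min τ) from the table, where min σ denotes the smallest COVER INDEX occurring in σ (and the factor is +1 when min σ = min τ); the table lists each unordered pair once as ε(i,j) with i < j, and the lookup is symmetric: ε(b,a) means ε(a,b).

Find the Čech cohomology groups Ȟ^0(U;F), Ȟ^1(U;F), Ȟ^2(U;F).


Ȟ^0(U;F) ≅ 0, Ȟ^1(U;F) ≅ Z ⊕ Z/2 and Ȟ^2(U;F) ≅ 0

nonempty intersections:
  W12={t9} W13={t2,t7} W14={t6,t10} W15={t4} W23={t8} W45={t3}
C dims 5,6; δ0: rk 5, SNF 1^4·2
Ȟ^0: (5−5)−0=0 ⇒ 0
Ȟ^1: (6−0)−5=1 plus torsion [2] ⇒ Z ⊕ Z/2
Ȟ^2: (0−0)−0=0 ⇒ 0


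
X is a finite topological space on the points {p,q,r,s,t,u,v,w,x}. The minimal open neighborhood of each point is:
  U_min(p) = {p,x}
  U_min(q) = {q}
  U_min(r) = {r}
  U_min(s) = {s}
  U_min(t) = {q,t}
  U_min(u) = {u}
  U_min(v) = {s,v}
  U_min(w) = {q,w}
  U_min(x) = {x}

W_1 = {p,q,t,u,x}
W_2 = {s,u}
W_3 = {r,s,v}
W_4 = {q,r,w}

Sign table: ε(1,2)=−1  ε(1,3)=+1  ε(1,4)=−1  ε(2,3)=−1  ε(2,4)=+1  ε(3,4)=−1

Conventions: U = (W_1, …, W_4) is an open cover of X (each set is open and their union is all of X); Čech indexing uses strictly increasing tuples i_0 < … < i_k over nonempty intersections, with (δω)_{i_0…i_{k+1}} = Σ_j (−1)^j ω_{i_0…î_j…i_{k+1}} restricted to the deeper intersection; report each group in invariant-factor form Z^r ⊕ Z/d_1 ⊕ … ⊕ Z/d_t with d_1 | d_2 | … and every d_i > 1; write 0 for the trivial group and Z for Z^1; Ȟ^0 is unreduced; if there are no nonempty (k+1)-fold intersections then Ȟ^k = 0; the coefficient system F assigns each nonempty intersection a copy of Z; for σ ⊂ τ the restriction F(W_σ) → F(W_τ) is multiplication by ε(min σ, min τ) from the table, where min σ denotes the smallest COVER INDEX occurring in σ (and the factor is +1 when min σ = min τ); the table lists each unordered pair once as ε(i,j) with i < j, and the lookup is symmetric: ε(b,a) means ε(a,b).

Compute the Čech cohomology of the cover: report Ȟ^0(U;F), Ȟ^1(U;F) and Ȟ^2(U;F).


nerve simplices:
  W12={u} W14={q} W23={s} W34={r}
C dims 4,4; δ0: rk 3, SNF 1^3
degree 0: 4−3−0 = 1 → Ȟ^0 ≅ Z
degree 1: 4−0−3 = 1 → Ȟ^1 ≅ Z
degree 2: 0−0−0 = 0 → Ȟ^2 ≅ 0

Ȟ^0(U;F) ≅ Z, Ȟ^1(U;F) ≅ Z, Ȟ^2(U;F) ≅ 0


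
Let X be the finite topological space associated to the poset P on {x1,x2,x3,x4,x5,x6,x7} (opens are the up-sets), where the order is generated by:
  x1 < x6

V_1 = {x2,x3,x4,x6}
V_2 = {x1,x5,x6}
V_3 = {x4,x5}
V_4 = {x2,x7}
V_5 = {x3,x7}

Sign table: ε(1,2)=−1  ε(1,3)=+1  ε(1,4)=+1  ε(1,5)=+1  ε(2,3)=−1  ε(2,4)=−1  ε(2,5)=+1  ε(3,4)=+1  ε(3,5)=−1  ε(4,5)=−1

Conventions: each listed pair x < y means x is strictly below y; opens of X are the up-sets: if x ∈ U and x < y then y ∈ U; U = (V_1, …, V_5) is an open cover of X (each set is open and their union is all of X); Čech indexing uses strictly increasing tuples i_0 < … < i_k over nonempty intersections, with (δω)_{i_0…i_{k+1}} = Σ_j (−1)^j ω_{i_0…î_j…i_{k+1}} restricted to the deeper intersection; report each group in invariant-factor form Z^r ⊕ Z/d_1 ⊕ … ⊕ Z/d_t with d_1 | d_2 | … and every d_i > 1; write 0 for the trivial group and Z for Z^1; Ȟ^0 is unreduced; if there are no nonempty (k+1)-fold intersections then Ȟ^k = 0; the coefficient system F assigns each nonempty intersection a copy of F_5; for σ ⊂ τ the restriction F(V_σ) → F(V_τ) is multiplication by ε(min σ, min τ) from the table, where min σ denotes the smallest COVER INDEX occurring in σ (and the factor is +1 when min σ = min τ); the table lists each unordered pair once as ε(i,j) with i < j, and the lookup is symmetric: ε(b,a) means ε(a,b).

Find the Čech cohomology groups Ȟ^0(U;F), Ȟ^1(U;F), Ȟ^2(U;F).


Ȟ^0 ≅ 0,  Ȟ^1 ≅ Z/5,  Ȟ^2 ≅ 0

intersection data:
  V12={x6} V13={x4} V14={x2} V15={x3} V23={x5} V45={x7}
C dims 5,6; δ0: rk_F5 5
Ȟ^0 = (5 − 5) − 0 = 0, so Ȟ^0 ≅ 0
Ȟ^1 = (6 − 0) − 5 = 1, so Ȟ^1 ≅ Z/5
Ȟ^2 = (0 − 0) − 0 = 0, so Ȟ^2 ≅ 0


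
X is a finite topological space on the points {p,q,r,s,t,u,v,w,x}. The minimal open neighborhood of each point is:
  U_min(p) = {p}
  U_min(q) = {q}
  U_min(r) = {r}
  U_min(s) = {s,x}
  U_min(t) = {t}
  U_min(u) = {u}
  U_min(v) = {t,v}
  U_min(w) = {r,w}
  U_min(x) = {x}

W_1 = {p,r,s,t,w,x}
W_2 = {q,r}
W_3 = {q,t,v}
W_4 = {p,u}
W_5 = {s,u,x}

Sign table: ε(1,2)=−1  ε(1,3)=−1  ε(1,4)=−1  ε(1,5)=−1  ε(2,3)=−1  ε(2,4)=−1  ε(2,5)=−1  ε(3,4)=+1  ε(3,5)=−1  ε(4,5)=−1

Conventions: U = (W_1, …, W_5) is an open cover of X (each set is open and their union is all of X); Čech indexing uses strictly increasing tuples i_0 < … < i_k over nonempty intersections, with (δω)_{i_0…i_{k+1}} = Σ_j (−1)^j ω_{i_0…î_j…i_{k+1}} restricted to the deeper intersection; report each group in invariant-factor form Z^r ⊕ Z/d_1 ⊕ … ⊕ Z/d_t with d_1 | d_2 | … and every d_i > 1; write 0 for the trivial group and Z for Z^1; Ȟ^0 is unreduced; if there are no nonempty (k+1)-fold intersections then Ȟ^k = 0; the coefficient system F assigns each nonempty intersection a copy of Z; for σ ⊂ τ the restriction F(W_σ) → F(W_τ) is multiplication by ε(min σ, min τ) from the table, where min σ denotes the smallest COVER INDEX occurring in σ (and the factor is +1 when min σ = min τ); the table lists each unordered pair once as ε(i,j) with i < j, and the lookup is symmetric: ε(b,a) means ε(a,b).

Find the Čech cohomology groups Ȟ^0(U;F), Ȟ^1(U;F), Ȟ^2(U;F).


nonempty intersections:
  W12={r} W13={t} W14={p} W15={s,x} W23={q} W45={u}
C dims 5,6; δ0: rk 5, SNF 1^4·2
Ȟ^0: (5−5)−0=0 ⇒ 0
Ȟ^1: (6−0)−5=1 plus torsion [2] ⇒ Z ⊕ Z/2
Ȟ^2: (0−0)−0=0 ⇒ 0

Ȟ^0 ≅ 0, Ȟ^1 ≅ Z ⊕ Z/2, Ȟ^2 ≅ 0


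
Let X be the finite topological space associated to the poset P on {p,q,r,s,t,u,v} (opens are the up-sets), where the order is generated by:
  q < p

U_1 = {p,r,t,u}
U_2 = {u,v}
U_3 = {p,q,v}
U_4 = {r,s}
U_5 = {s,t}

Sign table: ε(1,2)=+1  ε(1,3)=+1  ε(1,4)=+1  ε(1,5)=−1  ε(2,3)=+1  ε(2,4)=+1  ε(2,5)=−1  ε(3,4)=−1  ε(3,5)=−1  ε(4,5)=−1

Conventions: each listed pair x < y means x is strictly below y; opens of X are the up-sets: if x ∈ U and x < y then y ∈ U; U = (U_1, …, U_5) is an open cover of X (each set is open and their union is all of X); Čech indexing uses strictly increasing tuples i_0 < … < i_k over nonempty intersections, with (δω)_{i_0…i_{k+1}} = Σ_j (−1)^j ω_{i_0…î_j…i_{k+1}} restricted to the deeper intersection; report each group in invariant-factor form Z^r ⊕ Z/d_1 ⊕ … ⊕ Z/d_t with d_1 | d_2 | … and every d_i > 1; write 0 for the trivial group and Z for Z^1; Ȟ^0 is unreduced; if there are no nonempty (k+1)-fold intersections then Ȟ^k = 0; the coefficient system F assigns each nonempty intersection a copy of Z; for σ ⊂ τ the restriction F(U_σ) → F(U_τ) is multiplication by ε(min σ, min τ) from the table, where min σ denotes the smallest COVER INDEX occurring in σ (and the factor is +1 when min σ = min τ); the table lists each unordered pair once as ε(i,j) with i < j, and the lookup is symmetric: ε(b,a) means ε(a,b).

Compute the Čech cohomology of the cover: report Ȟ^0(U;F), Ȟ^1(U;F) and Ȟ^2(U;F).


nonempty overlaps:
  U12={u} U13={p} U14={r} U15={t} U23={v} U45={s}
C dims 5,6; δ0: rk 4, SNF 1^4
degree 0: 5−4−0 = 1 → Ȟ^0 ≅ Z
degree 1: 6−0−4 = 2 → Ȟ^1 ≅ Z^2
degree 2: 0−0−0 = 0 → Ȟ^2 ≅ 0

Ȟ^0 = Z, Ȟ^1 = Z^2 and Ȟ^2 = 0


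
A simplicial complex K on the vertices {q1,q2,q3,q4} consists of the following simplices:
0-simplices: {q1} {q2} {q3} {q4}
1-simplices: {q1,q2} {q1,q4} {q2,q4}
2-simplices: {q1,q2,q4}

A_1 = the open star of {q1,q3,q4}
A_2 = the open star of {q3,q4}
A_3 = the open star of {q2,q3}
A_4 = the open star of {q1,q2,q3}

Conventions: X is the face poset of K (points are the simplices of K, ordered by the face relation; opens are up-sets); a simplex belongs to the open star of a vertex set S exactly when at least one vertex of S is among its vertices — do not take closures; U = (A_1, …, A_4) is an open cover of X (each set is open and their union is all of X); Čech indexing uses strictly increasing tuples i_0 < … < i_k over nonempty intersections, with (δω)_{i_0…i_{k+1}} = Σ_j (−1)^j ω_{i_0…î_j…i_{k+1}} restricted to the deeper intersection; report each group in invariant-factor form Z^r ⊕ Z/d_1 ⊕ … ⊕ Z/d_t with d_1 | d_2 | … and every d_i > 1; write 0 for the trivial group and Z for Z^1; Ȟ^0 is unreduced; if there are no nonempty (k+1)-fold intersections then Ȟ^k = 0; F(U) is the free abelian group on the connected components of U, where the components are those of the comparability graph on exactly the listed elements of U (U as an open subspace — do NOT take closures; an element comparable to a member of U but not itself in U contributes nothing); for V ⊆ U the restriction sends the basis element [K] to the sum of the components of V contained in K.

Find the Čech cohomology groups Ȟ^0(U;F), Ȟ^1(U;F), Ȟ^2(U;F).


Ȟ^0(U;F) ≅ Z^2; Ȟ^1(U;F) ≅ 0; Ȟ^2(U;F) ≅ 0

nerve simplices:
  A1={{q1},{q3},{q4},{q1,q2},{q1,q4},{q2,q4},{q1,q2,q4}} A2={{q3},{q4},{q1,q4},{q2,q4},{q1,q2,q4}} A3={{q2},{q3},{q1,q2},{q2,q4},{q1,q2,q4}} A4={{q1},{q2},{q3},{q1,q2},{q1,q4},{q2,q4},{q1,q2,q4}}
  A12={{q3},{q4},{q1,q4},{q2,q4},{q1,q2,q4}} A13={{q3},{q1,q2},{q2,q4},{q1,q2,q4}} A14={{q1},{q3},{q1,q2},{q1,q4},{q2,q4},{q1,q2,q4}} A23={{q3},{q2,q4},{q1,q2,q4}} A24={{q3},{q1,q4},{q2,q4},{q1,q2,q4}} A34={{q2},{q3},{q1,q2},{q2,q4},{q1,q2,q4}}
  A123={{q3},{q2,q4},{q1,q2,q4}} A124={{q3},{q1,q4},{q2,q4},{q1,q2,q4}} A134={{q3},{q1,q2},{q2,q4},{q1,q2,q4}} A234={{q3},{q2,q4},{q1,q2,q4}}
  A1234={{q3},{q2,q4},{q1,q2,q4}}
components per intersection:
  A1: {{q1},{q4},{q1,q2},{q1,q4},{q2,q4},{q1,q2,q4}} {{q3}}
  A2: {{q3}} {{q4},{q1,q4},{q2,q4},{q1,q2,q4}}
  A3: {{q2},{q1,q2},{q2,q4},{q1,q2,q4}} {{q3}}
  A4: {{q1},{q2},{q1,q2},{q1,q4},{q2,q4},{q1,q2,q4}} {{q3}}
  A12: {{q3}} {{q4},{q1,q4},{q2,q4},{q1,q2,q4}}
  A13: {{q3}} {{q1,q2},{q2,q4},{q1,q2,q4}}
  A14: {{q1},{q1,q2},{q1,q4},{q2,q4},{q1,q2,q4}} {{q3}}
  A23: {{q3}} {{q2,q4},{q1,q2,q4}}
  A24: {{q3}} {{q1,q4},{q2,q4},{q1,q2,q4}}
  A34: {{q2},{q1,q2},{q2,q4},{q1,q2,q4}} {{q3}}
  A123: {{q3}} {{q2,q4},{q1,q2,q4}}
  A124: {{q3}} {{q1,q4},{q2,q4},{q1,q2,q4}}
  A134: {{q3}} {{q1,q2},{q2,q4},{q1,q2,q4}}
  A234: {{q3}} {{q2,q4},{q1,q2,q4}}
  A1234: {{q3}} {{q2,q4},{q1,q2,q4}}
C dims 8,12,8,2; δ0: rk 6, SNF 1^6; δ1: rk 6, SNF 1^6; δ2: rk 2, SNF 1^2
degree 0: 8−6−0 = 2 → Ȟ^0 ≅ Z^2
degree 1: 12−6−6 = 0 → Ȟ^1 ≅ 0
degree 2: 8−2−6 = 0 → Ȟ^2 ≅ 0


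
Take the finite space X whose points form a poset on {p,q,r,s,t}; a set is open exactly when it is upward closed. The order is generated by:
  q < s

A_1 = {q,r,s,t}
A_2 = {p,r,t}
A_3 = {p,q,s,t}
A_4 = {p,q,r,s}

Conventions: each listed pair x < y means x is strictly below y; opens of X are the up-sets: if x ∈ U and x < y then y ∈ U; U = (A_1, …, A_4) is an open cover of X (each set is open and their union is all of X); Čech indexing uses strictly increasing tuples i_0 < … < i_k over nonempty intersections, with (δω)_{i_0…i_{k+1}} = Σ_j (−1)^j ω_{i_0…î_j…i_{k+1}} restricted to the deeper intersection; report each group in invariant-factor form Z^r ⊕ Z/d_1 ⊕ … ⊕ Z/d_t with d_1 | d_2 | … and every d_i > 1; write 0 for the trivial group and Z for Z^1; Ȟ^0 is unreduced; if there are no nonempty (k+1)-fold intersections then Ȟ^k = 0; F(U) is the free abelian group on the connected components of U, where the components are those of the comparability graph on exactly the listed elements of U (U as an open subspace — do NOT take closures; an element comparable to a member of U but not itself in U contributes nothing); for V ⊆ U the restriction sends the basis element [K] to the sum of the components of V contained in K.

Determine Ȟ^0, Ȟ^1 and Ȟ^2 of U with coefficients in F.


nonempty intersections:
  A12={r,t} A13={q,s,t} A14={q,r,s} A23={p,t} A24={p,r} A34={p,q,s}
  A123={t} A124={r} A134={q,s} A234={p}
components per intersection:
  A1: {q,s} {r} {t}
  A2: {p} {r} {t}
  A3: {p} {q,s} {t}
  A4: {p} {q,s} {r}
  A12: {r} {t}
  A13: {q,s} {t}
  A14: {q,s} {r}
  A23: {p} {t}
  A24: {p} {r}
  A34: {p} {q,s}
  A123: {t}
  A124: {r}
  A134: {q,s}
  A234: {p}
C dims 12,12,4; δ0: rk 8, SNF 1^8; δ1: rk 4, SNF 1^4
Ȟ^0: (12−8)−0=4 ⇒ Z^4
Ȟ^1: (12−4)−8=0 ⇒ 0
Ȟ^2: (4−0)−4=0 ⇒ 0

Ȟ^0(U;F) ≅ Z^4,  Ȟ^1(U;F) ≅ 0,  Ȟ^2(U;F) ≅ 0


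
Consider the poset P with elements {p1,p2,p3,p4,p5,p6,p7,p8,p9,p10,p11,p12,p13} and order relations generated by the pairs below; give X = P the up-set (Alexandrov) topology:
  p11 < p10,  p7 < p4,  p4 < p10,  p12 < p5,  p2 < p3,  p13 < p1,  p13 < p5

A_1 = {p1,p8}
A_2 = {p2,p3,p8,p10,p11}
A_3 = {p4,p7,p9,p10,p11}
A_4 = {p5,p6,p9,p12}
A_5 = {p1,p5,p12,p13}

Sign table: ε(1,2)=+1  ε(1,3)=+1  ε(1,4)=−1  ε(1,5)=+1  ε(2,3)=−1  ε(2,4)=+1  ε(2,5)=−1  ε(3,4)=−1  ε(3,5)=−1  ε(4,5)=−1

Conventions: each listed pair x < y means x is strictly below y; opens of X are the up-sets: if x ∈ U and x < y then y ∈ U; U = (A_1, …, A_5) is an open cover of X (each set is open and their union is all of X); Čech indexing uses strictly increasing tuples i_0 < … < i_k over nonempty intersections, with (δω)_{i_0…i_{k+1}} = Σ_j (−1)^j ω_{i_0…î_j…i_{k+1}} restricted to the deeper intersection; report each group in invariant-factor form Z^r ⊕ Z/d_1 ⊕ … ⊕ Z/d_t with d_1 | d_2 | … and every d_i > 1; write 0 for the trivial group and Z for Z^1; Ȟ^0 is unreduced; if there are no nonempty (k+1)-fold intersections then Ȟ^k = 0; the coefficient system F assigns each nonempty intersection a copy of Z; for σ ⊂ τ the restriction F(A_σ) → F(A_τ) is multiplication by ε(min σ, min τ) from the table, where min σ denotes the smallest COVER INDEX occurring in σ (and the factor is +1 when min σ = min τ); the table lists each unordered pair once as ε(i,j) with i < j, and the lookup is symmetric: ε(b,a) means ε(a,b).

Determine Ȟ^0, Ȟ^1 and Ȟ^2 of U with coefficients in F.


nerve simplices:
  A12={p8} A15={p1} A23={p10,p11} A34={p9} A45={p5,p12}
C dims 5,5; δ0: rk 5, SNF 1^4·2
degree 0: 5−5−0 = 0 → Ȟ^0 ≅ 0
degree 1: 5−0−5 = 0 plus torsion [2] → Ȟ^1 ≅ Z/2
degree 2: 0−0−0 = 0 → Ȟ^2 ≅ 0

Ȟ^0 = 0; Ȟ^1 = Z/2; Ȟ^2 = 0


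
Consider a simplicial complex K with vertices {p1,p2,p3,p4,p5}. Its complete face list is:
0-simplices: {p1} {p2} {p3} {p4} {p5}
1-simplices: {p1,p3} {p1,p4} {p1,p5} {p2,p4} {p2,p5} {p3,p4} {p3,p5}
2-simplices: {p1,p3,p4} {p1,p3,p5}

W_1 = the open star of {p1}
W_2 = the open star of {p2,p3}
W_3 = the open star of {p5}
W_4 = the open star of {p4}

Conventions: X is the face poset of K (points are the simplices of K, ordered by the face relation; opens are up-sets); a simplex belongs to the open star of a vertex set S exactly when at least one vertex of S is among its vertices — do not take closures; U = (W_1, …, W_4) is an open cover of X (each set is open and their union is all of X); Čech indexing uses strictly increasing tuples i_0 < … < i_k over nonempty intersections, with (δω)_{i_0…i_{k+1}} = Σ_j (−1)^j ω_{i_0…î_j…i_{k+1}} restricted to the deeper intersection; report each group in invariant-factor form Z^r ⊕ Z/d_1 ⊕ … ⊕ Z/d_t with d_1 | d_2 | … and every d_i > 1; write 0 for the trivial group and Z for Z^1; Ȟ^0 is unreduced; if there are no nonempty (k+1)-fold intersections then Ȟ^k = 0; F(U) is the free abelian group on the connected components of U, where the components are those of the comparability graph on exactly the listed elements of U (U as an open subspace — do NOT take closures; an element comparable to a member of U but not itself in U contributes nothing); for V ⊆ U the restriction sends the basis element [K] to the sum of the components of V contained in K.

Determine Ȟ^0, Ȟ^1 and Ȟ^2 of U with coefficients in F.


nerve of the cover:
  W1={{p1},{p1,p3},{p1,p4},{p1,p5},{p1,p3,p4},{p1,p3,p5}} W2={{p2},{p3},{p1,p3},{p2,p4},{p2,p5},{p3,p4},{p3,p5},{p1,p3,p4},{p1,p3,p5}} W3={{p5},{p1,p5},{p2,p5},{p3,p5},{p1,p3,p5}} W4={{p4},{p1,p4},{p2,p4},{p3,p4},{p1,p3,p4}}
  W12={{p1,p3},{p1,p3,p4},{p1,p3,p5}} W13={{p1,p5},{p1,p3,p5}} W14={{p1,p4},{p1,p3,p4}} W23={{p2,p5},{p3,p5},{p1,p3,p5}} W24={{p2,p4},{p3,p4},{p1,p3,p4}}
  W123={{p1,p3,p5}} W124={{p1,p3,p4}}
components per intersection:
  W1: {{p1},{p1,p3},{p1,p4},{p1,p5},{p1,p3,p4},{p1,p3,p5}}
  W2: {{p2},{p2,p4},{p2,p5}} {{p3},{p1,p3},{p3,p4},{p3,p5},{p1,p3,p4},{p1,p3,p5}}
  W3: {{p5},{p1,p5},{p2,p5},{p3,p5},{p1,p3,p5}}
  W4: {{p4},{p1,p4},{p2,p4},{p3,p4},{p1,p3,p4}}
  W12: {{p1,p3},{p1,p3,p4},{p1,p3,p5}}
  W13: {{p1,p5},{p1,p3,p5}}
  W14: {{p1,p4},{p1,p3,p4}}
  W23: {{p2,p5}} {{p3,p5},{p1,p3,p5}}
  W24: {{p2,p4}} {{p3,p4},{p1,p3,p4}}
  W123: {{p1,p3,p5}}
  W124: {{p1,p3,p4}}
C dims 5,7,2; δ0: rk 4, SNF 1^4; δ1: rk 2, SNF 1^2
Ȟ^0 = (5 − 4) − 0 = 1, so Ȟ^0 ≅ Z
Ȟ^1 = (7 − 2) − 4 = 1, so Ȟ^1 ≅ Z
Ȟ^2 = (2 − 0) − 2 = 0, so Ȟ^2 ≅ 0

Ȟ^0 = Z; Ȟ^1 = Z; Ȟ^2 = 0


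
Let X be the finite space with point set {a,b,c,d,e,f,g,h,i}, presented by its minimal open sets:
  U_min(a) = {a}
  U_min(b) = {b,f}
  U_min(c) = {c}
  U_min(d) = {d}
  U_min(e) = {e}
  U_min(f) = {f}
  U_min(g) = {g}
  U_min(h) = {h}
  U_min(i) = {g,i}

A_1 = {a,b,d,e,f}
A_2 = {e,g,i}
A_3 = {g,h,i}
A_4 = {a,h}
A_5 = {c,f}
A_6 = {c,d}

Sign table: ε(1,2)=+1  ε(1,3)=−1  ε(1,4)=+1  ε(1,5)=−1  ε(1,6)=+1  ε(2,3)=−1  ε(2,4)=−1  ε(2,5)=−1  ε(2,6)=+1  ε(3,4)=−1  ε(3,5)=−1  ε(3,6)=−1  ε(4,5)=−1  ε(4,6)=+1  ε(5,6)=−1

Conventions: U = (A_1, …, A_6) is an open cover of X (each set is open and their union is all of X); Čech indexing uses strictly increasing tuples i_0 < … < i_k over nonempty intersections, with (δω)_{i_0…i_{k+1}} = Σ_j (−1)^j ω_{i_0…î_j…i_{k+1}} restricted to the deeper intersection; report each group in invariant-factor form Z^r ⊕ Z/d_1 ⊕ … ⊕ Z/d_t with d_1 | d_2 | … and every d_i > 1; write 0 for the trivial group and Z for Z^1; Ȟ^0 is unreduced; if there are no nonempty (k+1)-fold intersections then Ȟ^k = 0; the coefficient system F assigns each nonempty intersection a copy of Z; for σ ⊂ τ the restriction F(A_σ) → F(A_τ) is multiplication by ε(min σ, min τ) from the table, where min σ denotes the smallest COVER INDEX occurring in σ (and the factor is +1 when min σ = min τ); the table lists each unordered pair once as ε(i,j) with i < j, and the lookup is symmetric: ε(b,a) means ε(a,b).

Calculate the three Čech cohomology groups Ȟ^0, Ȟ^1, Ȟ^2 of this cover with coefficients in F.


Ȟ^0 ≅ Z, Ȟ^1 ≅ Z^2 and Ȟ^2 ≅ 0

nonempty intersections:
  A12={e} A14={a} A15={f} A16={d} A23={g,i} A34={h} A56={c}
C dims 6,7; δ0: rk 5, SNF 1^5
Ȟ^0: (6−5)−0=1 ⇒ Z
Ȟ^1: (7−0)−5=2 ⇒ Z^2
Ȟ^2: (0−0)−0=0 ⇒ 0


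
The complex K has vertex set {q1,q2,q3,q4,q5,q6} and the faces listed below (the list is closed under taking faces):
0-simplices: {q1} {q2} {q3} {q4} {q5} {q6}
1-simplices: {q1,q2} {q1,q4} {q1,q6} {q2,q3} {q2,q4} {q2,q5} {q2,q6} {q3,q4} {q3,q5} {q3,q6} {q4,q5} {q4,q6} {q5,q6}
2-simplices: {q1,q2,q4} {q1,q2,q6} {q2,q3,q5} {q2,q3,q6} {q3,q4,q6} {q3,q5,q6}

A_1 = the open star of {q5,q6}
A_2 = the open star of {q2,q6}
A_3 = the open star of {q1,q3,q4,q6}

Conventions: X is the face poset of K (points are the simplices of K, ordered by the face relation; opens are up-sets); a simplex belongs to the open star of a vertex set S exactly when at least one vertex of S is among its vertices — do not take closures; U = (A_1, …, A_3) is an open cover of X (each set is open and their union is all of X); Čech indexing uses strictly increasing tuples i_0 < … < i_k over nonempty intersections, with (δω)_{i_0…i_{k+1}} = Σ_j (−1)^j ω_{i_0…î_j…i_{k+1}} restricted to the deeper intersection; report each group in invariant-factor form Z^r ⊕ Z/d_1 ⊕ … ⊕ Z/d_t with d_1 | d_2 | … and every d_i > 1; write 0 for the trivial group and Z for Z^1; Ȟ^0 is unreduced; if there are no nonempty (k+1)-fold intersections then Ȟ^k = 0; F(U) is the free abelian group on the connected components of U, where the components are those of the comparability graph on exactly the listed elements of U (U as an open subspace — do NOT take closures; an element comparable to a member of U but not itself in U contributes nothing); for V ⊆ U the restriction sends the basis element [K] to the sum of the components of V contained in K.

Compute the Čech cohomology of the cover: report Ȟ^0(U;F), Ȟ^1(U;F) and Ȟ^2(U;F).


Ȟ^0(U;F) ≅ Z, Ȟ^1(U;F) ≅ Z, Ȟ^2(U;F) ≅ 0

nerve simplices:
  A1={{q5},{q6},{q1,q6},{q2,q5},{q2,q6},{q3,q5},{q3,q6},{q4,q5},{q4,q6},{q5,q6},{q1,q2,q6},{q2,q3,q5},{q2,q3,q6},{q3,q4,q6},{q3,q5,q6}} A2={{q2},{q6},{q1,q2},{q1,q6},{q2,q3},{q2,q4},{q2,q5},{q2,q6},{q3,q6},{q4,q6},{q5,q6},{q1,q2,q4},{q1,q2,q6},{q2,q3,q5},{q2,q3,q6},{q3,q4,q6},{q3,q5,q6}} A3={{q1},{q3},{q4},{q6},{q1,q2},{q1,q4},{q1,q6},{q2,q3},{q2,q4},{q2,q6},{q3,q4},{q3,q5},{q3,q6},{q4,q5},{q4,q6},{q5,q6},{q1,q2,q4},{q1,q2,q6},{q2,q3,q5},{q2,q3,q6},{q3,q4,q6},{q3,q5,q6}}
  A12={{q6},{q1,q6},{q2,q5},{q2,q6},{q3,q6},{q4,q6},{q5,q6},{q1,q2,q6},{q2,q3,q5},{q2,q3,q6},{q3,q4,q6},{q3,q5,q6}} A13={{q6},{q1,q6},{q2,q6},{q3,q5},{q3,q6},{q4,q5},{q4,q6},{q5,q6},{q1,q2,q6},{q2,q3,q5},{q2,q3,q6},{q3,q4,q6},{q3,q5,q6}} A23={{q6},{q1,q2},{q1,q6},{q2,q3},{q2,q4},{q2,q6},{q3,q6},{q4,q6},{q5,q6},{q1,q2,q4},{q1,q2,q6},{q2,q3,q5},{q2,q3,q6},{q3,q4,q6},{q3,q5,q6}}
  A123={{q6},{q1,q6},{q2,q6},{q3,q6},{q4,q6},{q5,q6},{q1,q2,q6},{q2,q3,q5},{q2,q3,q6},{q3,q4,q6},{q3,q5,q6}}
components per intersection:
  A1: {{q5},{q6},{q1,q6},{q2,q5},{q2,q6},{q3,q5},{q3,q6},{q4,q5},{q4,q6},{q5,q6},{q1,q2,q6},{q2,q3,q5},{q2,q3,q6},{q3,q4,q6},{q3,q5,q6}}
  A2: {{q2},{q6},{q1,q2},{q1,q6},{q2,q3},{q2,q4},{q2,q5},{q2,q6},{q3,q6},{q4,q6},{q5,q6},{q1,q2,q4},{q1,q2,q6},{q2,q3,q5},{q2,q3,q6},{q3,q4,q6},{q3,q5,q6}}
  A3: {{q1},{q3},{q4},{q6},{q1,q2},{q1,q4},{q1,q6},{q2,q3},{q2,q4},{q2,q6},{q3,q4},{q3,q5},{q3,q6},{q4,q5},{q4,q6},{q5,q6},{q1,q2,q4},{q1,q2,q6},{q2,q3,q5},{q2,q3,q6},{q3,q4,q6},{q3,q5,q6}}
  A12: {{q6},{q1,q6},{q2,q6},{q3,q6},{q4,q6},{q5,q6},{q1,q2,q6},{q2,q3,q6},{q3,q4,q6},{q3,q5,q6}} {{q2,q5},{q2,q3,q5}}
  A13: {{q6},{q1,q6},{q2,q6},{q3,q5},{q3,q6},{q4,q6},{q5,q6},{q1,q2,q6},{q2,q3,q5},{q2,q3,q6},{q3,q4,q6},{q3,q5,q6}} {{q4,q5}}
  A23: {{q6},{q1,q2},{q1,q6},{q2,q3},{q2,q4},{q2,q6},{q3,q6},{q4,q6},{q5,q6},{q1,q2,q4},{q1,q2,q6},{q2,q3,q5},{q2,q3,q6},{q3,q4,q6},{q3,q5,q6}}
  A123: {{q6},{q1,q6},{q2,q6},{q3,q6},{q4,q6},{q5,q6},{q1,q2,q6},{q2,q3,q6},{q3,q4,q6},{q3,q5,q6}} {{q2,q3,q5}}
C dims 3,5,2; δ0: rk 2, SNF 1^2; δ1: rk 2, SNF 1^2
degree 0: 3−2−0 = 1 → Ȟ^0 ≅ Z
degree 1: 5−2−2 = 1 → Ȟ^1 ≅ Z
degree 2: 2−0−2 = 0 → Ȟ^2 ≅ 0


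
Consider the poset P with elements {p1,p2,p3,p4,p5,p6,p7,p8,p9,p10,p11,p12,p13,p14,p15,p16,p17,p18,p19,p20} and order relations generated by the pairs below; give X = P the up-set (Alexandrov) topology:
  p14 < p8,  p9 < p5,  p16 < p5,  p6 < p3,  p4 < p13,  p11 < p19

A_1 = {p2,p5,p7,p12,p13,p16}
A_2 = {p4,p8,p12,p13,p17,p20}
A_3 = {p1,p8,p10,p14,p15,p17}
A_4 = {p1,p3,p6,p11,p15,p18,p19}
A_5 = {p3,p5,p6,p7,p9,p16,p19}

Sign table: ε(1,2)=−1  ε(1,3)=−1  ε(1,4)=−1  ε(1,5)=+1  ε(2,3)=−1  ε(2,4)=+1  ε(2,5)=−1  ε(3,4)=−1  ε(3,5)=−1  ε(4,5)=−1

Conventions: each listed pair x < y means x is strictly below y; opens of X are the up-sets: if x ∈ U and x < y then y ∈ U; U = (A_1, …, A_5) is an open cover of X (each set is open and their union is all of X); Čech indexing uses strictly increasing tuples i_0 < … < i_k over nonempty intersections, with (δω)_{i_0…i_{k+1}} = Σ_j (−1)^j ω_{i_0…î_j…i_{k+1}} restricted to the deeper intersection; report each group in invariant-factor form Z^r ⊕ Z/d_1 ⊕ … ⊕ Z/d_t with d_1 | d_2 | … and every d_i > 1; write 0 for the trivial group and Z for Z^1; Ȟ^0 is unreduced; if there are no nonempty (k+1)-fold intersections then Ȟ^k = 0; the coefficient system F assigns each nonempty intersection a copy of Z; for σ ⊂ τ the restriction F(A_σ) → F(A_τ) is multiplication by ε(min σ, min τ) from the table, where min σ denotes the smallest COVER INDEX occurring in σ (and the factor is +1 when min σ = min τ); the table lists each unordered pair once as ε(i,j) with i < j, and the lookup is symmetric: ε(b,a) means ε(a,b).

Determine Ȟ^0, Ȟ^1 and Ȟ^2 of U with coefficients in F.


nerve of the cover:
  A12={p12,p13} A15={p5,p7,p16} A23={p8,p17} A34={p1,p15} A45={p3,p6,p19}
C dims 5,5; δ0: rk 4, SNF 1^4
Ȟ^0 = (5 − 4) − 0 = 1, so Ȟ^0 ≅ Z
Ȟ^1 = (5 − 0) − 4 = 1, so Ȟ^1 ≅ Z
Ȟ^2 = (0 − 0) − 0 = 0, so Ȟ^2 ≅ 0

Ȟ^0(U;F) ≅ Z, Ȟ^1(U;F) ≅ Z, Ȟ^2(U;F) ≅ 0


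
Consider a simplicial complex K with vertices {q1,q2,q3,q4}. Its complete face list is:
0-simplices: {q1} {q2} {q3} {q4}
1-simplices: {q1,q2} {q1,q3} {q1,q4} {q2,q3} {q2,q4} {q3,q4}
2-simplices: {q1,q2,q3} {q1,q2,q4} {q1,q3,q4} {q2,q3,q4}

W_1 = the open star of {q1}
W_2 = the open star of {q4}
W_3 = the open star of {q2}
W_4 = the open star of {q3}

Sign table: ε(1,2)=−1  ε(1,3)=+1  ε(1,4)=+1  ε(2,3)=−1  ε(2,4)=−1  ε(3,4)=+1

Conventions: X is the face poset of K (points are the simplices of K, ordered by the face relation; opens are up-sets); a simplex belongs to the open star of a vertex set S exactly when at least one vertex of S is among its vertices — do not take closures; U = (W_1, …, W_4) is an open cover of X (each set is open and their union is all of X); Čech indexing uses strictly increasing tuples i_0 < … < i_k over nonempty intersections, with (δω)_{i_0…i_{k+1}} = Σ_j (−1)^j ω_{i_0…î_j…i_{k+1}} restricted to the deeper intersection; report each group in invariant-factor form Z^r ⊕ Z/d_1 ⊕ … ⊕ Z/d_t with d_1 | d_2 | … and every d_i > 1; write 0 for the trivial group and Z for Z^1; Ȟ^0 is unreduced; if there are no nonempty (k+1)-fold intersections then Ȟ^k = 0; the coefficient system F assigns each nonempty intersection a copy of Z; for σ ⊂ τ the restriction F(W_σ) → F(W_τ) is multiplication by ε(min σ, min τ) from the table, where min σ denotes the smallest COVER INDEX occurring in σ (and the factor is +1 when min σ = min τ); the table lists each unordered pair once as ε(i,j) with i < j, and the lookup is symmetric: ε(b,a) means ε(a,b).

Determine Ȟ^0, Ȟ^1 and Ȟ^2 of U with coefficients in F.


Ȟ^0 ≅ Z,  Ȟ^1 ≅ 0,  Ȟ^2 ≅ Z

intersection data:
  W1={{q1},{q1,q2},{q1,q3},{q1,q4},{q1,q2,q3},{q1,q2,q4},{q1,q3,q4}} W2={{q4},{q1,q4},{q2,q4},{q3,q4},{q1,q2,q4},{q1,q3,q4},{q2,q3,q4}} W3={{q2},{q1,q2},{q2,q3},{q2,q4},{q1,q2,q3},{q1,q2,q4},{q2,q3,q4}} W4={{q3},{q1,q3},{q2,q3},{q3,q4},{q1,q2,q3},{q1,q3,q4},{q2,q3,q4}}
  W12={{q1,q4},{q1,q2,q4},{q1,q3,q4}} W13={{q1,q2},{q1,q2,q3},{q1,q2,q4}} W14={{q1,q3},{q1,q2,q3},{q1,q3,q4}} W23={{q2,q4},{q1,q2,q4},{q2,q3,q4}} W24={{q3,q4},{q1,q3,q4},{q2,q3,q4}} W34={{q2,q3},{q1,q2,q3},{q2,q3,q4}}
  W123={{q1,q2,q4}} W124={{q1,q3,q4}} W134={{q1,q2,q3}} W234={{q2,q3,q4}}
C dims 4,6,4; δ0: rk 3, SNF 1^3; δ1: rk 3, SNF 1^3
Ȟ^0 = (4 − 3) − 0 = 1, so Ȟ^0 ≅ Z
Ȟ^1 = (6 − 3) − 3 = 0, so Ȟ^1 ≅ 0
Ȟ^2 = (4 − 0) − 3 = 1, so Ȟ^2 ≅ Z


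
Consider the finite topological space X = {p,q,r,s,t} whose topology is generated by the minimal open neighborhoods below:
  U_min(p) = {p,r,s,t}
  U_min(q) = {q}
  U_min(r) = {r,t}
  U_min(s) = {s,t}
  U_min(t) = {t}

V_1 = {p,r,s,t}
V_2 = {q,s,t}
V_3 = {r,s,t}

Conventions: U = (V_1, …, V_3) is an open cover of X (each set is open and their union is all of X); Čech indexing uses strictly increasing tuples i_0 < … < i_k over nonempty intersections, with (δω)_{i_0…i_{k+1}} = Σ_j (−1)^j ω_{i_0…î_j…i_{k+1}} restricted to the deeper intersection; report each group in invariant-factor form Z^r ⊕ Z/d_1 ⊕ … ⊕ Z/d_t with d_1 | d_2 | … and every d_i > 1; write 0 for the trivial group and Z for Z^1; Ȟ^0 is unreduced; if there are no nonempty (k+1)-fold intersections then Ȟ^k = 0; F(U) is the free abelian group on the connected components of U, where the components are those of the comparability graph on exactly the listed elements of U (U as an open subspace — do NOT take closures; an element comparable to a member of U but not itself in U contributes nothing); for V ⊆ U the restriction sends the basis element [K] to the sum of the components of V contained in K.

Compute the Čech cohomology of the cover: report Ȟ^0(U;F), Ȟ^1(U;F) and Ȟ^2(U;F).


nonempty intersections:
  V12={s,t} V13={r,s,t} V23={s,t}
  V123={s,t}
components per intersection:
  V1: {p,r,s,t}
  V2: {q} {s,t}
  V3: {r,s,t}
  V12: {s,t}
  V13: {r,s,t}
  V23: {s,t}
  V123: {s,t}
C dims 4,3,1; δ0: rk 2, SNF 1^2; δ1: rk 1, SNF 1^1
Ȟ^0: (4−2)−0=2 ⇒ Z^2
Ȟ^1: (3−1)−2=0 ⇒ 0
Ȟ^2: (1−0)−1=0 ⇒ 0

Ȟ^0 ≅ Z^2, Ȟ^1 ≅ 0, Ȟ^2 ≅ 0


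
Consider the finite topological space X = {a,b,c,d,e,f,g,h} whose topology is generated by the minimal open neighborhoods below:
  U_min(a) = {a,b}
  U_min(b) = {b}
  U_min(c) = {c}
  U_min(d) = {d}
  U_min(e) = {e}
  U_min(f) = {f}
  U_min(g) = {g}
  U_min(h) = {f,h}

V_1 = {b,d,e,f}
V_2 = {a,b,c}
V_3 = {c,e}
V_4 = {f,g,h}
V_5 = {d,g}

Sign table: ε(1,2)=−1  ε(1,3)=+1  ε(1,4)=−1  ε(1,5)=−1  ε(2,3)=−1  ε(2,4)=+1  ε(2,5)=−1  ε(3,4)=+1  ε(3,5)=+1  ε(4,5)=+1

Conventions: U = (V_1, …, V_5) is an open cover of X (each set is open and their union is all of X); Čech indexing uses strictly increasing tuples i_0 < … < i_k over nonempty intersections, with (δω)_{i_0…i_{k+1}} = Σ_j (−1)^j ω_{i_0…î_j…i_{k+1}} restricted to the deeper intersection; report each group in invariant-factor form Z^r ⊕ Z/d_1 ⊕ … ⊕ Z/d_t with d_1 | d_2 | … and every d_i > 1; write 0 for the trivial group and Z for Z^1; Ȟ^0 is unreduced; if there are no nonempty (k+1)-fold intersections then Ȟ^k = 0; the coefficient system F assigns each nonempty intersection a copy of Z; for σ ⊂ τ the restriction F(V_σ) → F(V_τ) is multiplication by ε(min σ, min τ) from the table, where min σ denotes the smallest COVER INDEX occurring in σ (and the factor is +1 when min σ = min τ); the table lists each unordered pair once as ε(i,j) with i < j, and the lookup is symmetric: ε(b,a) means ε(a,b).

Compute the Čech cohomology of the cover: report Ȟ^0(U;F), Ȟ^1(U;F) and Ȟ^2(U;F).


cover nerve:
  V12={b} V13={e} V14={f} V15={d} V23={c} V45={g}
C dims 5,6; δ0: rk 4, SNF 1^4
Ȟ^0: (5−4)−0=1 ⇒ Z
Ȟ^1: (6−0)−4=2 ⇒ Z^2
Ȟ^2: (0−0)−0=0 ⇒ 0

Ȟ^0(U;F) ≅ Z; Ȟ^1(U;F) ≅ Z^2; Ȟ^2(U;F) ≅ 0


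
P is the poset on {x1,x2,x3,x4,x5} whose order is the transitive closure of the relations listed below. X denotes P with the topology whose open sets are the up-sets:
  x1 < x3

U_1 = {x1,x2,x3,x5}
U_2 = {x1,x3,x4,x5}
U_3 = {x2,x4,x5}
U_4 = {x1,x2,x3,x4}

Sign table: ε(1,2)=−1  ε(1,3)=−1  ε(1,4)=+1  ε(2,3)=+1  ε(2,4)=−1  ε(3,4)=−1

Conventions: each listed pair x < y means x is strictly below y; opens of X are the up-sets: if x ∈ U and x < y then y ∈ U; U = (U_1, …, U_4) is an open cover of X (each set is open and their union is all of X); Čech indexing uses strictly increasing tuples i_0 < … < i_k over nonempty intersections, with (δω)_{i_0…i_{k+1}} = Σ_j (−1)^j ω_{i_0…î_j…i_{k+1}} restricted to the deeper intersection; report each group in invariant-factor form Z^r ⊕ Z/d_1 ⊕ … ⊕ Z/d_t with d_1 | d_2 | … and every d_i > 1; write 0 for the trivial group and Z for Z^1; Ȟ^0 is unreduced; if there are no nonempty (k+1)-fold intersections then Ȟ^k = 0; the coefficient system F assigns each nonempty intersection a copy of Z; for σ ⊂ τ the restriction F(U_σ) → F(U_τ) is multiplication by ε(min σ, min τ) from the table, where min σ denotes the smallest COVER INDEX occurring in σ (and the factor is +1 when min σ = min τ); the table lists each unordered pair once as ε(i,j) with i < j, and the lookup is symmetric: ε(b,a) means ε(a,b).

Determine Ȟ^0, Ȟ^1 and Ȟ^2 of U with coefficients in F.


nonempty overlaps:
  U12={x1,x3,x5} U13={x2,x5} U14={x1,x2,x3} U23={x4,x5} U24={x1,x3,x4} U34={x2,x4}
  U123={x5} U124={x1,x3} U134={x2} U234={x4}
C dims 4,6,4; δ0: rk 3, SNF 1^3; δ1: rk 3, SNF 1^3
degree 0: 4−3−0 = 1 → Ȟ^0 ≅ Z
degree 1: 6−3−3 = 0 → Ȟ^1 ≅ 0
degree 2: 4−0−3 = 1 → Ȟ^2 ≅ Z

Ȟ^0 = Z, Ȟ^1 = 0 and Ȟ^2 = Z


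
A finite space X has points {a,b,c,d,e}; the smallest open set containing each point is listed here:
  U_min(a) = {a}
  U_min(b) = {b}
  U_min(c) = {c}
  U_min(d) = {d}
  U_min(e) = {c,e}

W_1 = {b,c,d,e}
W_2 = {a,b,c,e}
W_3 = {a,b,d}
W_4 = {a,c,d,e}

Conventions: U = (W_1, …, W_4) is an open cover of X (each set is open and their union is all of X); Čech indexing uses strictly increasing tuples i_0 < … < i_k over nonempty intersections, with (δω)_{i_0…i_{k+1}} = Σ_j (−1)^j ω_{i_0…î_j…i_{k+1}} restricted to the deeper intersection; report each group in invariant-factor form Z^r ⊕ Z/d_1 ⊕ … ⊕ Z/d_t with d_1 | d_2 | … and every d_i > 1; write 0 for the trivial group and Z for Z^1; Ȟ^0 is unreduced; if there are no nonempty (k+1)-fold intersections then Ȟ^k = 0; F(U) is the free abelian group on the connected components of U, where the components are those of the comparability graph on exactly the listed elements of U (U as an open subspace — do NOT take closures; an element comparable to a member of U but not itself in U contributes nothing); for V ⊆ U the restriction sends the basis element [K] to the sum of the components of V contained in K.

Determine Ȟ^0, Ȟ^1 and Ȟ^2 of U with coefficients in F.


Ȟ^0(U;F) ≅ Z^4, Ȟ^1(U;F) ≅ 0 and Ȟ^2(U;F) ≅ 0

cover nerve:
  W12={b,c,e} W13={b,d} W14={c,d,e} W23={a,b} W24={a,c,e} W34={a,d}
  W123={b} W124={c,e} W134={d} W234={a}
components per intersection:
  W1: {b} {c,e} {d}
  W2: {a} {b} {c,e}
  W3: {a} {b} {d}
  W4: {a} {c,e} {d}
  W12: {b} {c,e}
  W13: {b} {d}
  W14: {c,e} {d}
  W23: {a} {b}
  W24: {a} {c,e}
  W34: {a} {d}
  W123: {b}
  W124: {c,e}
  W134: {d}
  W234: {a}
C dims 12,12,4; δ0: rk 8, SNF 1^8; δ1: rk 4, SNF 1^4
Ȟ^0: (12−8)−0=4 ⇒ Z^4
Ȟ^1: (12−4)−8=0 ⇒ 0
Ȟ^2: (4−0)−4=0 ⇒ 0


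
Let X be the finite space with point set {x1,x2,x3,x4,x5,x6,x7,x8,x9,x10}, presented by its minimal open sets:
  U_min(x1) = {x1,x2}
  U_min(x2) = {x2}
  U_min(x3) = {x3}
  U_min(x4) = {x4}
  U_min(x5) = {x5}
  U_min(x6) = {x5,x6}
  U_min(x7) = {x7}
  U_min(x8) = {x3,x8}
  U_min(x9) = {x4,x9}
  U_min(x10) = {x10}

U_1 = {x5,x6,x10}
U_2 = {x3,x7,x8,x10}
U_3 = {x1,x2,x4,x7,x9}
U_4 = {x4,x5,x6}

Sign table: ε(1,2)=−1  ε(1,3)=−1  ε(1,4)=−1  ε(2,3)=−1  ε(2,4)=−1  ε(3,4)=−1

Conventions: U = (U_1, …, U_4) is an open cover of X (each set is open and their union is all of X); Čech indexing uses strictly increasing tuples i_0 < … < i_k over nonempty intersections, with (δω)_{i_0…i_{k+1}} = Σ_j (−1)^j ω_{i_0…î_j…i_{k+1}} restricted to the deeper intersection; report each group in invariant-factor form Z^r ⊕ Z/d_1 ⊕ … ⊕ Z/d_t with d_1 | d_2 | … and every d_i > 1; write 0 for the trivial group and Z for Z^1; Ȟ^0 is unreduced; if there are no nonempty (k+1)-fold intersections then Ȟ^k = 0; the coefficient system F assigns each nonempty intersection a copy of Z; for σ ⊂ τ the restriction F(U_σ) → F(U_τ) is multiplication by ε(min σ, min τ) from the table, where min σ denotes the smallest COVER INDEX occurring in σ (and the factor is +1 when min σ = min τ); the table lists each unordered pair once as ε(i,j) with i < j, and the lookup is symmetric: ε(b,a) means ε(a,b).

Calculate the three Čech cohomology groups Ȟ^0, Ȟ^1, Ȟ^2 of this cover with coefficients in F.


intersection data:
  U12={x10} U14={x5,x6} U23={x7} U34={x4}
C dims 4,4; δ0: rk 3, SNF 1^3
Ȟ^0 = (4 − 3) − 0 = 1, so Ȟ^0 ≅ Z
Ȟ^1 = (4 − 0) − 3 = 1, so Ȟ^1 ≅ Z
Ȟ^2 = (0 − 0) − 0 = 0, so Ȟ^2 ≅ 0

Ȟ^0 ≅ Z, Ȟ^1 ≅ Z, Ȟ^2 ≅ 0


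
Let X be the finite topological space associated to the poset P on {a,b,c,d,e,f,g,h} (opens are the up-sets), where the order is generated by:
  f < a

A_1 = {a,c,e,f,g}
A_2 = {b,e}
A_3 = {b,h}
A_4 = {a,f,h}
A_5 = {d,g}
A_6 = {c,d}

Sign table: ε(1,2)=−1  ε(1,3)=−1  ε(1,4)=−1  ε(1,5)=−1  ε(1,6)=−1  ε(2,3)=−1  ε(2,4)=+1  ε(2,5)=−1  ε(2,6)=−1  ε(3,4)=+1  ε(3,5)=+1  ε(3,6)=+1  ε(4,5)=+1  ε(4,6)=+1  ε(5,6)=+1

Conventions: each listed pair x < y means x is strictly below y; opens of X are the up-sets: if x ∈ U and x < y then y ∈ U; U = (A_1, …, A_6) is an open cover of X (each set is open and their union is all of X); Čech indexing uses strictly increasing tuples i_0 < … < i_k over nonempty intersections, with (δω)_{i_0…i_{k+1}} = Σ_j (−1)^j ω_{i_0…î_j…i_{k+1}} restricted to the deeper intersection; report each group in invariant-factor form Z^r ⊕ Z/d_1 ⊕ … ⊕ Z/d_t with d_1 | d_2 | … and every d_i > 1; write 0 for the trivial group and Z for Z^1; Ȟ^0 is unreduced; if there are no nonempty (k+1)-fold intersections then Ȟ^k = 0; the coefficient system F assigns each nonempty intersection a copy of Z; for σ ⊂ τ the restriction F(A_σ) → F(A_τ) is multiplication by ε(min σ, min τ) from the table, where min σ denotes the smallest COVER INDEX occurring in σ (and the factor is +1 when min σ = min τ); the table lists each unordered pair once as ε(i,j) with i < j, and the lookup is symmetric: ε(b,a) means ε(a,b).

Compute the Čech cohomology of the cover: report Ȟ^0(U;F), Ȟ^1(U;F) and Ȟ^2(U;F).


Ȟ^0 = 0,  Ȟ^1 = Z ⊕ Z/2,  Ȟ^2 = 0

intersection data:
  A12={e} A14={a,f} A15={g} A16={c} A23={b} A34={h} A56={d}
C dims 6,7; δ0: rk 6, SNF 1^5·2
Ȟ^0 = (6 − 6) − 0 = 0, so Ȟ^0 ≅ 0
Ȟ^1 = (7 − 0) − 6 = 1 plus torsion [2], so Ȟ^1 ≅ Z ⊕ Z/2
Ȟ^2 = (0 − 0) − 0 = 0, so Ȟ^2 ≅ 0
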